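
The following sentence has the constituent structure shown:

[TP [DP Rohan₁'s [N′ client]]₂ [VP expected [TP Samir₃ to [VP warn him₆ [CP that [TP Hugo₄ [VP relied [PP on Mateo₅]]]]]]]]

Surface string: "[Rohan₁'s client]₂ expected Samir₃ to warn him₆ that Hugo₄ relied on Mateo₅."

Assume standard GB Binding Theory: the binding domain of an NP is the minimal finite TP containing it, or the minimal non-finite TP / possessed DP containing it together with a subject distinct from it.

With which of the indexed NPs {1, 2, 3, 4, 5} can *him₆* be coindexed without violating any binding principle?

{1, 2}

*him* is a pronoun, so Principle B applies: it must be free in its binding domain.
Binding domain of *him₆*: the embedded TP, whose subject is Samir₃.
*Rohan₁* and the pronoun do not c-command one another → neither Principle B nor Principle C is at stake; coindexation permitted.
*[Rohan₁'s client]₂* c-commands the pronoun but from outside its binding domain, and is not c-commanded by it → coindexation permitted.
*Samir₃* c-commands the pronoun within its binding domain → coindexation would violate Principle B.
*Hugo₄*: the pronoun c-commands this R-expression → coindexation would violate Principle C on *Hugo₄*.
*Mateo₅*: the pronoun c-commands this R-expression → coindexation would violate Principle C on *Mateo₅*.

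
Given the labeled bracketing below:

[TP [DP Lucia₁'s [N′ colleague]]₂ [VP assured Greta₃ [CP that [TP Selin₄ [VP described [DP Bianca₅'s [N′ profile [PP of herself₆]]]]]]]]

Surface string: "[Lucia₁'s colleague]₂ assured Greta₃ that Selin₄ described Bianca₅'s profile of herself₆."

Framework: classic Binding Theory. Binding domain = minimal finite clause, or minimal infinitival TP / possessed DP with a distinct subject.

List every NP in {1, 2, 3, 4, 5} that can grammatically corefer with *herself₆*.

{5}

*herself* is an anaphor, so Principle A applies: it must be bound in its binding domain.
Binding domain of *herself₆*: the possessed DP, whose subject is Bianca₅.
*Lucia₁* does not c-command the anaphor → cannot bind it.
*[Lucia₁'s colleague]₂* c-commands the anaphor but is outside its binding domain → cannot satisfy Principle A.
*Greta₃* c-commands the anaphor but is outside its binding domain → cannot satisfy Principle A.
*Selin₄* c-commands the anaphor but is outside its binding domain → cannot satisfy Principle A.
*Bianca₅* c-commands the anaphor within its binding domain → licit binder.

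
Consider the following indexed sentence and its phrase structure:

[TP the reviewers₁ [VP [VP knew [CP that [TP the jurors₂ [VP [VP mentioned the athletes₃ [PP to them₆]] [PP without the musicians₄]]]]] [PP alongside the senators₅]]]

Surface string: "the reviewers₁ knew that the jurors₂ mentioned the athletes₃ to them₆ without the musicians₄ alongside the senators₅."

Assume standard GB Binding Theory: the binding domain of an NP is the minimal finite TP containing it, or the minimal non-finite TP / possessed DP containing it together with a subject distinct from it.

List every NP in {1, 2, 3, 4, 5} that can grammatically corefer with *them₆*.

{1, 4, 5}

*them* is a pronoun, so Principle B applies: it must be free in its binding domain.
Binding domain of *them₆*: the embedded TP, whose subject is the jurors₂.
*the reviewers₁* c-commands the pronoun but from outside its binding domain, and is not c-commanded by it → coindexation permitted.
*the jurors₂* c-commands the pronoun within its binding domain → coindexation would violate Principle B.
*the athletes₃* c-commands the pronoun within its binding domain → coindexation would violate Principle B.
*the musicians₄* and the pronoun do not c-command one another → neither Principle B nor Principle C is at stake; coindexation permitted.
*the senators₅* and the pronoun do not c-command one another → neither Principle B nor Principle C is at stake; coindexation permitted.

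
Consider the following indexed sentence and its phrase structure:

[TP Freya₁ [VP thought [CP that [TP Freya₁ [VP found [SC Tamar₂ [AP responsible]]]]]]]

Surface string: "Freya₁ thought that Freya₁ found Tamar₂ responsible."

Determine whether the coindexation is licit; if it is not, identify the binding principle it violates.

The two coindexed NPs are *Freya₁* (the higher occurrence) and *Freya₁* (the lower occurrence).
*Freya₁* (the lower occurrence) is an R-expression. Principle C requires it to be free everywhere.
*Freya₁* (the higher occurrence) c-commands it and carries the same index.
The R-expression is bound → Principle C violation.

Principle C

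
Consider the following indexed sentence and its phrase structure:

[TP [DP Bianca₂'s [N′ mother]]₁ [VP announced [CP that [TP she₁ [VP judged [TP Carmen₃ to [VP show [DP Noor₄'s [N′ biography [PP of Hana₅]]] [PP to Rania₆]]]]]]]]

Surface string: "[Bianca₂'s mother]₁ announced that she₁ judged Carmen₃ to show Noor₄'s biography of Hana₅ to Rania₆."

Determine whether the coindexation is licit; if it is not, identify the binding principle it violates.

grammatical

The two coindexed NPs are *[Bianca₂'s mother]₁* and *she₁*.
*she₁* is a pronoun; nothing c-commands it within its binding domain (the embedded TP.), so Principle B holds trivially.
*[Bianca₂'s mother]₁* is an R-expression; *she₁* does not c-command it, and no other NP shares its index, so Principle C is satisfied.
All principles are respected.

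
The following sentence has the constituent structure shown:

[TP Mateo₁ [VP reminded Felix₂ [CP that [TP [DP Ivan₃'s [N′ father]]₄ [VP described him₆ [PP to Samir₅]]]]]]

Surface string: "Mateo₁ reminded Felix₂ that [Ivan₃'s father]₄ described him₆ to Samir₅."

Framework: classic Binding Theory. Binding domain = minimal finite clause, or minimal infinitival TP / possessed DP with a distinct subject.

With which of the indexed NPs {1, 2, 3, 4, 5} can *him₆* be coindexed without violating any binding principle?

{1, 2, 3}

*him* is a pronoun, so Principle B applies: it must be free in its binding domain.
Binding domain of *him₆*: the embedded TP, whose subject is [Ivan₃'s father]₄.
*Mateo₁* c-commands the pronoun but from outside its binding domain, and is not c-commanded by it → coindexation permitted.
*Felix₂* c-commands the pronoun but from outside its binding domain, and is not c-commanded by it → coindexation permitted.
*Ivan₃* and the pronoun do not c-command one another → neither Principle B nor Principle C is at stake; coindexation permitted.
*[Ivan₃'s father]₄* c-commands the pronoun within its binding domain → coindexation would violate Principle B.
*Samir₅*: the pronoun c-commands this R-expression → coindexation would violate Principle C on *Samir₅*.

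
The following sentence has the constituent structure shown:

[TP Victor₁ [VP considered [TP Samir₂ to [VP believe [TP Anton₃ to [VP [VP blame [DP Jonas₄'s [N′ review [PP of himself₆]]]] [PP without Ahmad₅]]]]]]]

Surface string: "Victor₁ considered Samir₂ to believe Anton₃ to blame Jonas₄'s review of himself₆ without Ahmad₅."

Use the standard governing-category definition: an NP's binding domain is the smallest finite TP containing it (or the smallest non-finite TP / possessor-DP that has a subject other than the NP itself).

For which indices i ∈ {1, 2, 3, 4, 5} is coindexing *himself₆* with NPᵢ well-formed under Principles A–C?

{4}

*himself* is an anaphor, so Principle A applies: it must be bound in its binding domain.
Binding domain of *himself₆*: the possessed DP, whose subject is Jonas₄.
*Victor₁* c-commands the anaphor but is outside its binding domain → cannot satisfy Principle A.
*Samir₂* c-commands the anaphor but is outside its binding domain → cannot satisfy Principle A.
*Anton₃* c-commands the anaphor but is outside its binding domain → cannot satisfy Principle A.
*Jonas₄* c-commands the anaphor within its binding domain → licit binder.
*Ahmad₅* does not c-command the anaphor → cannot bind it.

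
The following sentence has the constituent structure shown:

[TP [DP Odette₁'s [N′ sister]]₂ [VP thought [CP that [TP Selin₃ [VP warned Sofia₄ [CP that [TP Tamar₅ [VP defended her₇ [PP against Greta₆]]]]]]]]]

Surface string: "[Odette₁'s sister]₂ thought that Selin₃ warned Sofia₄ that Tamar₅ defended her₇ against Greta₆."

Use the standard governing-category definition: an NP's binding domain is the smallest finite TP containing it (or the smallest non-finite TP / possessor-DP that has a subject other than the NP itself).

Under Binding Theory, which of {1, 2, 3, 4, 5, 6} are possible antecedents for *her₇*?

*her* is a pronoun, so Principle B applies: it must be free in its binding domain.
Binding domain of *her₇*: the embedded TP, whose subject is Tamar₅.
*Odette₁* and the pronoun do not c-command one another → neither Principle B nor Principle C is at stake; coindexation permitted.
*[Odette₁'s sister]₂* c-commands the pronoun but from outside its binding domain, and is not c-commanded by it → coindexation permitted.
*Selin₃* c-commands the pronoun but from outside its binding domain, and is not c-commanded by it → coindexation permitted.
*Sofia₄* c-commands the pronoun but from outside its binding domain, and is not c-commanded by it → coindexation permitted.
*Tamar₅* c-commands the pronoun within its binding domain → coindexation would violate Principle B.
*Greta₆*: the pronoun c-commands this R-expression → coindexation would violate Principle C on *Greta₆*.

{1, 2, 3, 4}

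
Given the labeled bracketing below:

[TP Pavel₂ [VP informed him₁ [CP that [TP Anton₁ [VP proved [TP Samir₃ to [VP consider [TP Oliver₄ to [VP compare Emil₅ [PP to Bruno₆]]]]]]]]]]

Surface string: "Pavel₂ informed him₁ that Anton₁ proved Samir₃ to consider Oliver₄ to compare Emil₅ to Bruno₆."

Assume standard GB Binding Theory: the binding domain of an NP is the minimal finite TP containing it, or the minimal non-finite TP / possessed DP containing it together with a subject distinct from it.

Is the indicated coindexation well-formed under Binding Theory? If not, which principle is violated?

Principle C

The two coindexed NPs are *him₁* and *Anton₁*.
*Anton₁* is an R-expression. Principle C requires it to be free everywhere.
*him₁* c-commands it and carries the same index.
The R-expression is bound → Principle C violation.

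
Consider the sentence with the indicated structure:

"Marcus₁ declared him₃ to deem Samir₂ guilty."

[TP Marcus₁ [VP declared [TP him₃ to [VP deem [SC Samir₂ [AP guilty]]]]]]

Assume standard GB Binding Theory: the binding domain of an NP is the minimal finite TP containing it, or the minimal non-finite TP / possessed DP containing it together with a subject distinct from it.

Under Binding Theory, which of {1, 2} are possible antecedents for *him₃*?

none

*him* is a pronoun, so Principle B applies: it must be free in its binding domain.
Binding domain of *him₃*: the matrix TP, whose subject is Marcus₁.
*Marcus₁* c-commands the pronoun within its binding domain → coindexation would violate Principle B.
*Samir₂*: the pronoun c-commands this R-expression → coindexation would violate Principle C on *Samir₂*.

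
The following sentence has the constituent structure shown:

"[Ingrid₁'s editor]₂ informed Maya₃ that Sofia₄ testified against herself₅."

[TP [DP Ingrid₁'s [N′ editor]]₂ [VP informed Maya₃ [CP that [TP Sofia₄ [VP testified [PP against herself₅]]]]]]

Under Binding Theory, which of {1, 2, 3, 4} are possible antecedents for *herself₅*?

*herself* is an anaphor, so Principle A applies: it must be bound in its binding domain.
Binding domain of *herself₅*: the embedded TP, whose subject is Sofia₄.
*Ingrid₁* does not c-command the anaphor → cannot bind it.
*[Ingrid₁'s editor]₂* c-commands the anaphor but is outside its binding domain → cannot satisfy Principle A.
*Maya₃* c-commands the anaphor but is outside its binding domain → cannot satisfy Principle A.
*Sofia₄* c-commands the anaphor within its binding domain → licit binder.

{4}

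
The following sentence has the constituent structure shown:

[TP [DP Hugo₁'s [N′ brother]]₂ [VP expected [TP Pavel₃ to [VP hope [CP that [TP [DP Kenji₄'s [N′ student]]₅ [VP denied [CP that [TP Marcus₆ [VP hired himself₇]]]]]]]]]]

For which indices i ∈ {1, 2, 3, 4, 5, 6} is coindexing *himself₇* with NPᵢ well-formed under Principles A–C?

*himself* is an anaphor, so Principle A applies: it must be bound in its binding domain.
Binding domain of *himself₇*: the embedded TP, whose subject is Marcus₆.
*Hugo₁* does not c-command the anaphor → cannot bind it.
*[Hugo₁'s brother]₂* c-commands the anaphor but is outside its binding domain → cannot satisfy Principle A.
*Pavel₃* c-commands the anaphor but is outside its binding domain → cannot satisfy Principle A.
*Kenji₄* does not c-command the anaphor → cannot bind it.
*[Kenji₄'s student]₅* c-commands the anaphor but is outside its binding domain → cannot satisfy Principle A.
*Marcus₆* c-commands the anaphor within its binding domain → licit binder.

{6}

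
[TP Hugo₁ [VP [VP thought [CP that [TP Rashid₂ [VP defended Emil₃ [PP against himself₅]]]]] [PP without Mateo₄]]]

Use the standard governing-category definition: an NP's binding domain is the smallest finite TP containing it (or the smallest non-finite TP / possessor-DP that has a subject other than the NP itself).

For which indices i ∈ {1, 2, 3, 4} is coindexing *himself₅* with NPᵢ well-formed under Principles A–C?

{2, 3}

*himself* is an anaphor, so Principle A applies: it must be bound in its binding domain.
Binding domain of *himself₅*: the embedded TP, whose subject is Rashid₂.
*Hugo₁* c-commands the anaphor but is outside its binding domain → cannot satisfy Principle A.
*Rashid₂* c-commands the anaphor within its binding domain → licit binder.
*Emil₃* c-commands the anaphor within its binding domain → licit binder.
*Mateo₄* does not c-command the anaphor → cannot bind it.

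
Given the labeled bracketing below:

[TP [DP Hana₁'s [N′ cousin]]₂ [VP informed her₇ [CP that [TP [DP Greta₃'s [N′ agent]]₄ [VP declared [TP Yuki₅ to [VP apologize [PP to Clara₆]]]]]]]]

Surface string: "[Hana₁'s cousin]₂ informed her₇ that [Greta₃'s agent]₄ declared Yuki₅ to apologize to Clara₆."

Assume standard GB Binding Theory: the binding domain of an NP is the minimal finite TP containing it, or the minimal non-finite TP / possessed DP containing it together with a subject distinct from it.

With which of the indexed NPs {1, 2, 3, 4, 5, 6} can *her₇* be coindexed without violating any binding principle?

*her* is a pronoun, so Principle B applies: it must be free in its binding domain.
Binding domain of *her₇*: the matrix TP, whose subject is [Hana₁'s cousin]₂.
*Hana₁* and the pronoun do not c-command one another → neither Principle B nor Principle C is at stake; coindexation permitted.
*[Hana₁'s cousin]₂* c-commands the pronoun within its binding domain → coindexation would violate Principle B.
*Greta₃*: the pronoun c-commands this R-expression → coindexation would violate Principle C on *Greta₃*.
*[Greta₃'s agent]₄*: the pronoun c-commands this R-expression → coindexation would violate Principle C on *[Greta₃'s agent]₄*.
*Yuki₅*: the pronoun c-commands this R-expression → coindexation would violate Principle C on *Yuki₅*.
*Clara₆*: the pronoun c-commands this R-expression → coindexation would violate Principle C on *Clara₆*.

{1}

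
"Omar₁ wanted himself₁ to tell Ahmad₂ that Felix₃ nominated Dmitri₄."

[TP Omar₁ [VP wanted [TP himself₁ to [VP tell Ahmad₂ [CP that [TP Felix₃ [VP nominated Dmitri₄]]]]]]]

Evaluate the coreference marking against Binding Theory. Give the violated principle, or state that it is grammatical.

grammatical

The two coindexed NPs are *Omar₁* and *himself₁*.
*himself₁* is an anaphor; its binding domain is the matrix TP, whose subject is Omar₁. *Omar₁* c-commands it within that domain and shares its index, so Principle A is satisfied.
*Omar₁* is an R-expression; *himself₁* does not c-command it, and no other NP shares its index, so Principle C is satisfied.
All principles are respected.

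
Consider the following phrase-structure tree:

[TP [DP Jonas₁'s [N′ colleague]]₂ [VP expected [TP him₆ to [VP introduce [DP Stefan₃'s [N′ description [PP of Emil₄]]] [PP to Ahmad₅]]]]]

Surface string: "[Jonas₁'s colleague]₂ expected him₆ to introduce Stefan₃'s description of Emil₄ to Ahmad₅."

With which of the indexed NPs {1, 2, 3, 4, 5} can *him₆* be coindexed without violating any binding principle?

{1}

*him* is a pronoun, so Principle B applies: it must be free in its binding domain.
Binding domain of *him₆*: the matrix TP, whose subject is [Jonas₁'s colleague]₂.
*Jonas₁* and the pronoun do not c-command one another → neither Principle B nor Principle C is at stake; coindexation permitted.
*[Jonas₁'s colleague]₂* c-commands the pronoun within its binding domain → coindexation would violate Principle B.
*Stefan₃*: the pronoun c-commands this R-expression → coindexation would violate Principle C on *Stefan₃*.
*Emil₄*: the pronoun c-commands this R-expression → coindexation would violate Principle C on *Emil₄*.
*Ahmad₅*: the pronoun c-commands this R-expression → coindexation would violate Principle C on *Ahmad₅*.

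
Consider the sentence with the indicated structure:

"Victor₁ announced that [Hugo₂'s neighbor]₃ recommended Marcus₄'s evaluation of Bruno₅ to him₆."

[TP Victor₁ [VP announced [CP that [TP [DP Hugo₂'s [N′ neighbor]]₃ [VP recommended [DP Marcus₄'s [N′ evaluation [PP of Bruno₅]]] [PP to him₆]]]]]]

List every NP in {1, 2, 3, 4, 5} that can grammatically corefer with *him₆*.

*him* is a pronoun, so Principle B applies: it must be free in its binding domain.
Binding domain of *him₆*: the embedded TP, whose subject is [Hugo₂'s neighbor]₃.
*Victor₁* c-commands the pronoun but from outside its binding domain, and is not c-commanded by it → coindexation permitted.
*Hugo₂* and the pronoun do not c-command one another → neither Principle B nor Principle C is at stake; coindexation permitted.
*[Hugo₂'s neighbor]₃* c-commands the pronoun within its binding domain → coindexation would violate Principle B.
*Marcus₄* and the pronoun do not c-command one another → neither Principle B nor Principle C is at stake; coindexation permitted.
*Bruno₅* and the pronoun do not c-command one another → neither Principle B nor Principle C is at stake; coindexation permitted.

{1, 2, 4, 5}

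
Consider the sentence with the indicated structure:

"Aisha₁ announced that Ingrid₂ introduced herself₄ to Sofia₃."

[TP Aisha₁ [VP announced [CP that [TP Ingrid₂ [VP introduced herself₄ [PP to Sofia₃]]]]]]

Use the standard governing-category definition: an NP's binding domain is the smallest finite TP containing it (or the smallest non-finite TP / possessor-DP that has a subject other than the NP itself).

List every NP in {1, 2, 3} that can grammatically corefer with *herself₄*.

*herself* is an anaphor, so Principle A applies: it must be bound in its binding domain.
Binding domain of *herself₄*: the embedded TP, whose subject is Ingrid₂.
*Aisha₁* c-commands the anaphor but is outside its binding domain → cannot satisfy Principle A.
*Ingrid₂* c-commands the anaphor within its binding domain → licit binder.
*Sofia₃* does not c-command the anaphor → cannot bind it.

{2}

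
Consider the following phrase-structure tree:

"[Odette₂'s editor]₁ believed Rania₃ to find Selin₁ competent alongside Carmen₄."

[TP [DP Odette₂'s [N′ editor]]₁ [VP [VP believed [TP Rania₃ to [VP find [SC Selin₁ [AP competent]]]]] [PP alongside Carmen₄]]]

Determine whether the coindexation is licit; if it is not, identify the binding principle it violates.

Principle C

The two coindexed NPs are *[Odette₂'s editor]₁* and *Selin₁*.
*Selin₁* is an R-expression. Principle C requires it to be free everywhere.
*[Odette₂'s editor]₁* c-commands it and carries the same index.
The R-expression is bound → Principle C violation.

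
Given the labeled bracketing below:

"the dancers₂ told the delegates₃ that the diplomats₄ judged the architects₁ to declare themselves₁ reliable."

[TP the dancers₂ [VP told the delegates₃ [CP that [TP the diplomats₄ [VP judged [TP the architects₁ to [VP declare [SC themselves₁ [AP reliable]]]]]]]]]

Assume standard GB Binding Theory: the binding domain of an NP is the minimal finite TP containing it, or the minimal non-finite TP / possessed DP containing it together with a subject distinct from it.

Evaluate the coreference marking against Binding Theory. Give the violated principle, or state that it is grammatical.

grammatical

The two coindexed NPs are *the architects₁* and *themselves₁*.
*themselves₁* is an anaphor; its binding domain is the embedded TP, whose subject is the architects₁. *the architects₁* c-commands it within that domain and shares its index, so Principle A is satisfied.
*the architects₁* is an R-expression; *themselves₁* does not c-command it, and no other NP shares its index, so Principle C is satisfied.
All principles are respected.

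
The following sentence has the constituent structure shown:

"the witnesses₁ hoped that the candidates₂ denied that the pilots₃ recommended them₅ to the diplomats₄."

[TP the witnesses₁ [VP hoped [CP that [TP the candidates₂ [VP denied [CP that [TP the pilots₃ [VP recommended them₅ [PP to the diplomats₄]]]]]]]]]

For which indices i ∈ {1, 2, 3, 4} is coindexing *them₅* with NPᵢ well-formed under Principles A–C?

{1, 2}

*them* is a pronoun, so Principle B applies: it must be free in its binding domain.
Binding domain of *them₅*: the embedded TP, whose subject is the pilots₃.
*the witnesses₁* c-commands the pronoun but from outside its binding domain, and is not c-commanded by it → coindexation permitted.
*the candidates₂* c-commands the pronoun but from outside its binding domain, and is not c-commanded by it → coindexation permitted.
*the pilots₃* c-commands the pronoun within its binding domain → coindexation would violate Principle B.
*the diplomats₄*: the pronoun c-commands this R-expression → coindexation would violate Principle C on *the diplomats₄*.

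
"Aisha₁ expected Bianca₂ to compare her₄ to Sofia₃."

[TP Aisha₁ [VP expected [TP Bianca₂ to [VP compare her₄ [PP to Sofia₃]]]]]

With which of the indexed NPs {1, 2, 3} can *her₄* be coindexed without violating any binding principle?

*her* is a pronoun, so Principle B applies: it must be free in its binding domain.
Binding domain of *her₄*: the embedded TP, whose subject is Bianca₂.
*Aisha₁* c-commands the pronoun but from outside its binding domain, and is not c-commanded by it → coindexation permitted.
*Bianca₂* c-commands the pronoun within its binding domain → coindexation would violate Principle B.
*Sofia₃*: the pronoun c-commands this R-expression → coindexation would violate Principle C on *Sofia₃*.

{1}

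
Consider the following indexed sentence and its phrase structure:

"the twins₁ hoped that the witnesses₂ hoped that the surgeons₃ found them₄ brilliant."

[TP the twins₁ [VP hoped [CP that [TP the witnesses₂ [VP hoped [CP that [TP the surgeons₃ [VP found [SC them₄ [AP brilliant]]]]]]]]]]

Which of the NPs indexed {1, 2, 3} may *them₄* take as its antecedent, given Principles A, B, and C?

{1, 2}

*them* is a pronoun, so Principle B applies: it must be free in its binding domain.
Binding domain of *them₄*: the embedded TP, whose subject is the surgeons₃.
*the twins₁* c-commands the pronoun but from outside its binding domain, and is not c-commanded by it → coindexation permitted.
*the witnesses₂* c-commands the pronoun but from outside its binding domain, and is not c-commanded by it → coindexation permitted.
*the surgeons₃* c-commands the pronoun within its binding domain → coindexation would violate Principle B.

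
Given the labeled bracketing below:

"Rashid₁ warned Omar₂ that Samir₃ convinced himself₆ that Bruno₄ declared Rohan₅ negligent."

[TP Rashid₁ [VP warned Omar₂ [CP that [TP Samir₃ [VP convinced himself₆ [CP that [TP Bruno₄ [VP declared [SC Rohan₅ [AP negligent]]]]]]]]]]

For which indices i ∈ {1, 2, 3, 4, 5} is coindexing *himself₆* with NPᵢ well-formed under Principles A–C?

{3}

*himself* is an anaphor, so Principle A applies: it must be bound in its binding domain.
Binding domain of *himself₆*: the embedded TP, whose subject is Samir₃.
*Rashid₁* c-commands the anaphor but is outside its binding domain → cannot satisfy Principle A.
*Omar₂* c-commands the anaphor but is outside its binding domain → cannot satisfy Principle A.
*Samir₃* c-commands the anaphor within its binding domain → licit binder.
*Bruno₄* does not c-command the anaphor → cannot bind it.
*Rohan₅* does not c-command the anaphor → cannot bind it.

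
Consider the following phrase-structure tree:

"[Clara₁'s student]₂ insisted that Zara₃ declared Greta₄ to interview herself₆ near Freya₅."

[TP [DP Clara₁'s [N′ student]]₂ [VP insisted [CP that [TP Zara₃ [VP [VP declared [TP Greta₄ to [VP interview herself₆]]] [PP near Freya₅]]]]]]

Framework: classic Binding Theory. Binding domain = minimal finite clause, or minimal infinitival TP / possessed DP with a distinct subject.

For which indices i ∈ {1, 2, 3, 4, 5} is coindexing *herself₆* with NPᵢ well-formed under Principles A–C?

*herself* is an anaphor, so Principle A applies: it must be bound in its binding domain.
Binding domain of *herself₆*: the embedded TP, whose subject is Greta₄.
*Clara₁* does not c-command the anaphor → cannot bind it.
*[Clara₁'s student]₂* c-commands the anaphor but is outside its binding domain → cannot satisfy Principle A.
*Zara₃* c-commands the anaphor but is outside its binding domain → cannot satisfy Principle A.
*Greta₄* c-commands the anaphor within its binding domain → licit binder.
*Freya₅* does not c-command the anaphor → cannot bind it.

{4}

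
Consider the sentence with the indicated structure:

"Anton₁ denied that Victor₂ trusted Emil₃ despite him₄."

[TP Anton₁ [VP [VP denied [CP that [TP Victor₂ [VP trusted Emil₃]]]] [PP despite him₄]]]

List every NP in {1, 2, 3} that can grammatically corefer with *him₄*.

*him* is a pronoun, so Principle B applies: it must be free in its binding domain.
Binding domain of *him₄*: the matrix TP, whose subject is Anton₁.
*Anton₁* c-commands the pronoun within its binding domain → coindexation would violate Principle B.
*Victor₂* and the pronoun do not c-command one another → neither Principle B nor Principle C is at stake; coindexation permitted.
*Emil₃* and the pronoun do not c-command one another → neither Principle B nor Principle C is at stake; coindexation permitted.

{2, 3}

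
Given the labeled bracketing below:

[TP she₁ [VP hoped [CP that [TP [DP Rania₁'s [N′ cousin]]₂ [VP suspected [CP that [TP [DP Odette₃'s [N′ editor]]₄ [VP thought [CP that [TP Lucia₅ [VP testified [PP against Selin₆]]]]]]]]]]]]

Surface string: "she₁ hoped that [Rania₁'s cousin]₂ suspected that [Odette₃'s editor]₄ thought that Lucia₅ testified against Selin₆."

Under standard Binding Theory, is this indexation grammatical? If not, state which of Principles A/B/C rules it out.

The two coindexed NPs are *she₁* and *Rania₁*.
*Rania₁* is an R-expression. Principle C requires it to be free everywhere.
*she₁* c-commands it and carries the same index.
The R-expression is bound → Principle C violation.

Principle C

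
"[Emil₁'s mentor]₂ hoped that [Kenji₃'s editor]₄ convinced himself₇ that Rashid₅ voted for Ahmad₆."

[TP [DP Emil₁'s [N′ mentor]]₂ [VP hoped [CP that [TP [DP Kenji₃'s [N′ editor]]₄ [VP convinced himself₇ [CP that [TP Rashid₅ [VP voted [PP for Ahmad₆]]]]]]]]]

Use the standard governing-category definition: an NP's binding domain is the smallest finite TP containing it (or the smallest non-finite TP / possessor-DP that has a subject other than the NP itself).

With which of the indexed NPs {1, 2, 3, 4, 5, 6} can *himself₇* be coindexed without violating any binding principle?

*himself* is an anaphor, so Principle A applies: it must be bound in its binding domain.
Binding domain of *himself₇*: the embedded TP, whose subject is [Kenji₃'s editor]₄.
*Emil₁* does not c-command the anaphor → cannot bind it.
*[Emil₁'s mentor]₂* c-commands the anaphor but is outside its binding domain → cannot satisfy Principle A.
*Kenji₃* does not c-command the anaphor → cannot bind it.
*[Kenji₃'s editor]₄* c-commands the anaphor within its binding domain → licit binder.
*Rashid₅* does not c-command the anaphor → cannot bind it.
*Ahmad₆* does not c-command the anaphor → cannot bind it.

{4}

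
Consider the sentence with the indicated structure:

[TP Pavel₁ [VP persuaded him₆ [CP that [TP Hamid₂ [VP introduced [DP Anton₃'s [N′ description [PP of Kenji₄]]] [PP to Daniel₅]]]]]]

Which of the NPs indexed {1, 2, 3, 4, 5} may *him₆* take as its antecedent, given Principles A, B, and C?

none

*him* is a pronoun, so Principle B applies: it must be free in its binding domain.
Binding domain of *him₆*: the matrix TP, whose subject is Pavel₁.
*Pavel₁* c-commands the pronoun within its binding domain → coindexation would violate Principle B.
*Hamid₂*: the pronoun c-commands this R-expression → coindexation would violate Principle C on *Hamid₂*.
*Anton₃*: the pronoun c-commands this R-expression → coindexation would violate Principle C on *Anton₃*.
*Kenji₄*: the pronoun c-commands this R-expression → coindexation would violate Principle C on *Kenji₄*.
*Daniel₅*: the pronoun c-commands this R-expression → coindexation would violate Principle C on *Daniel₅*.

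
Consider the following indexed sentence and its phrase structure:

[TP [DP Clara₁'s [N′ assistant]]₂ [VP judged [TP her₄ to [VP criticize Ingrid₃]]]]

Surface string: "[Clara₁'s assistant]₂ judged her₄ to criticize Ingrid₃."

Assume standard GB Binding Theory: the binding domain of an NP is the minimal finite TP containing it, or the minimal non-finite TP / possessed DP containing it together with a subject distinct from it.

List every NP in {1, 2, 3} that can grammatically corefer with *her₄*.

*her* is a pronoun, so Principle B applies: it must be free in its binding domain.
Binding domain of *her₄*: the matrix TP, whose subject is [Clara₁'s assistant]₂.
*Clara₁* and the pronoun do not c-command one another → neither Principle B nor Principle C is at stake; coindexation permitted.
*[Clara₁'s assistant]₂* c-commands the pronoun within its binding domain → coindexation would violate Principle B.
*Ingrid₃*: the pronoun c-commands this R-expression → coindexation would violate Principle C on *Ingrid₃*.

{1}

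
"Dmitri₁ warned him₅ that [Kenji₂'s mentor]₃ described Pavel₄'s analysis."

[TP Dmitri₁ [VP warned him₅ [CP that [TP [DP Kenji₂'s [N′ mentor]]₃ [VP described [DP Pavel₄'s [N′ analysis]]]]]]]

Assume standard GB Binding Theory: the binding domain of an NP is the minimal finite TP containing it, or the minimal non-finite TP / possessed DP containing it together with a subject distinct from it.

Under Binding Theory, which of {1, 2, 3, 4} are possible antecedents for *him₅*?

*him* is a pronoun, so Principle B applies: it must be free in its binding domain.
Binding domain of *him₅*: the matrix TP, whose subject is Dmitri₁.
*Dmitri₁* c-commands the pronoun within its binding domain → coindexation would violate Principle B.
*Kenji₂*: the pronoun c-commands this R-expression → coindexation would violate Principle C on *Kenji₂*.
*[Kenji₂'s mentor]₃*: the pronoun c-commands this R-expression → coindexation would violate Principle C on *[Kenji₂'s mentor]₃*.
*Pavel₄*: the pronoun c-commands this R-expression → coindexation would violate Principle C on *Pavel₄*.

none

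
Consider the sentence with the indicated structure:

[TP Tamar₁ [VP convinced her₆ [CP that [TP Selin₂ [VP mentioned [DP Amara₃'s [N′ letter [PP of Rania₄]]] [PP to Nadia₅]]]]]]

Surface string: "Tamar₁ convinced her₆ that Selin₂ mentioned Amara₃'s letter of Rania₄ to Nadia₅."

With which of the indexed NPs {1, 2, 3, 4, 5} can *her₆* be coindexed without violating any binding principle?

none

*her* is a pronoun, so Principle B applies: it must be free in its binding domain.
Binding domain of *her₆*: the matrix TP, whose subject is Tamar₁.
*Tamar₁* c-commands the pronoun within its binding domain → coindexation would violate Principle B.
*Selin₂*: the pronoun c-commands this R-expression → coindexation would violate Principle C on *Selin₂*.
*Amara₃*: the pronoun c-commands this R-expression → coindexation would violate Principle C on *Amara₃*.
*Rania₄*: the pronoun c-commands this R-expression → coindexation would violate Principle C on *Rania₄*.
*Nadia₅*: the pronoun c-commands this R-expression → coindexation would violate Principle C on *Nadia₅*.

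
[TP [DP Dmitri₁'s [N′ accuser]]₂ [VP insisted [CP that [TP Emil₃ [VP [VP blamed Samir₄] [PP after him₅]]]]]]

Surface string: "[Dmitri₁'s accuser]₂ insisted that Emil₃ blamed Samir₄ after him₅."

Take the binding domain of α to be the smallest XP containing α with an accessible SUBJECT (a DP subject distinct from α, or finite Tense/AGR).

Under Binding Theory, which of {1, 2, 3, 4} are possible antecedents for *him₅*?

*him* is a pronoun, so Principle B applies: it must be free in its binding domain.
Binding domain of *him₅*: the embedded TP, whose subject is Emil₃.
*Dmitri₁* and the pronoun do not c-command one another → neither Principle B nor Principle C is at stake; coindexation permitted.
*[Dmitri₁'s accuser]₂* c-commands the pronoun but from outside its binding domain, and is not c-commanded by it → coindexation permitted.
*Emil₃* c-commands the pronoun within its binding domain → coindexation would violate Principle B.
*Samir₄* and the pronoun do not c-command one another → neither Principle B nor Principle C is at stake; coindexation permitted.

{1, 2, 4}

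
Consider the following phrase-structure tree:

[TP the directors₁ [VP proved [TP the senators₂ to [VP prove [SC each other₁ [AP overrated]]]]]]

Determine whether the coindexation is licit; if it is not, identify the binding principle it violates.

Principle A

The two coindexed NPs are *the directors₁* and *each other₁*.
*each other₁* is an anaphor. Principle A requires it to be bound within its binding domain — the embedded TP, whose subject is the senators₂.
Within that domain it is c-commanded by *the senators₂*, which does not share its index.
*the directors₁* does c-command the anaphor, but from outside its binding domain.
The anaphor is unbound in its domain → Principle A violation.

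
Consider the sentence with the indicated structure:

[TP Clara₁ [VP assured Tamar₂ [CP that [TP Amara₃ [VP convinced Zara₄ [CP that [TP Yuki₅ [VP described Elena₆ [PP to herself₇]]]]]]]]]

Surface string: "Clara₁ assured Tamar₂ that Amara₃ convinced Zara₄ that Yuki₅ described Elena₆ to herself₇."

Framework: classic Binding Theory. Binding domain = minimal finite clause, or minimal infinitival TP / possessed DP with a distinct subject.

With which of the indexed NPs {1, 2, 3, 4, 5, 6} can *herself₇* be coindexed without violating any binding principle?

*herself* is an anaphor, so Principle A applies: it must be bound in its binding domain.
Binding domain of *herself₇*: the embedded TP, whose subject is Yuki₅.
*Clara₁* c-commands the anaphor but is outside its binding domain → cannot satisfy Principle A.
*Tamar₂* c-commands the anaphor but is outside its binding domain → cannot satisfy Principle A.
*Amara₃* c-commands the anaphor but is outside its binding domain → cannot satisfy Principle A.
*Zara₄* c-commands the anaphor but is outside its binding domain → cannot satisfy Principle A.
*Yuki₅* c-commands the anaphor within its binding domain → licit binder.
*Elena₆* c-commands the anaphor within its binding domain → licit binder.

{5, 6}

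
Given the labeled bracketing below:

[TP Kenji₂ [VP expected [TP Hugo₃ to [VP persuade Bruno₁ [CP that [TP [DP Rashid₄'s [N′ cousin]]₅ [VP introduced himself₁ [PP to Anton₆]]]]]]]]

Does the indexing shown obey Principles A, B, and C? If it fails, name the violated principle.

Principle A

The two coindexed NPs are *Bruno₁* and *himself₁*.
*himself₁* is an anaphor. Principle A requires it to be bound within its binding domain — the embedded TP, whose subject is [Rashid₄'s cousin]₅.
Within that domain it is c-commanded by *[Rashid₄'s cousin]₅*, which does not share its index.
*Bruno₁* does c-command the anaphor, but from outside its binding domain.
The anaphor is unbound in its domain → Principle A violation.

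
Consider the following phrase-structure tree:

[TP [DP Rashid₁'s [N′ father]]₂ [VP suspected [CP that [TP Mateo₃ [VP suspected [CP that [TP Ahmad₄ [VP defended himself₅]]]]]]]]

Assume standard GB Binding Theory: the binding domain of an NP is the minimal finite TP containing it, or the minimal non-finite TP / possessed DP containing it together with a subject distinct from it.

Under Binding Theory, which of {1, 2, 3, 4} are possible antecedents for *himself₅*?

*himself* is an anaphor, so Principle A applies: it must be bound in its binding domain.
Binding domain of *himself₅*: the embedded TP, whose subject is Ahmad₄.
*Rashid₁* does not c-command the anaphor → cannot bind it.
*[Rashid₁'s father]₂* c-commands the anaphor but is outside its binding domain → cannot satisfy Principle A.
*Mateo₃* c-commands the anaphor but is outside its binding domain → cannot satisfy Principle A.
*Ahmad₄* c-commands the anaphor within its binding domain → licit binder.

{4}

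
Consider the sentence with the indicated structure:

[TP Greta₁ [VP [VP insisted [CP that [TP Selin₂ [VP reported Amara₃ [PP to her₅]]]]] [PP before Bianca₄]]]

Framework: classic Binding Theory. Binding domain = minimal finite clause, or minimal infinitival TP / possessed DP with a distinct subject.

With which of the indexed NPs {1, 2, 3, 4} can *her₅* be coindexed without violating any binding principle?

{1, 4}

*her* is a pronoun, so Principle B applies: it must be free in its binding domain.
Binding domain of *her₅*: the embedded TP, whose subject is Selin₂.
*Greta₁* c-commands the pronoun but from outside its binding domain, and is not c-commanded by it → coindexation permitted.
*Selin₂* c-commands the pronoun within its binding domain → coindexation would violate Principle B.
*Amara₃* c-commands the pronoun within its binding domain → coindexation would violate Principle B.
*Bianca₄* and the pronoun do not c-command one another → neither Principle B nor Principle C is at stake; coindexation permitted.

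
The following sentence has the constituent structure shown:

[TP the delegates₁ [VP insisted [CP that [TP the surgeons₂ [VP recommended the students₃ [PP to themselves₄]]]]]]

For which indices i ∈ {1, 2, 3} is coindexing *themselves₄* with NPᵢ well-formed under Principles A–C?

*themselves* is an anaphor, so Principle A applies: it must be bound in its binding domain.
Binding domain of *themselves₄*: the embedded TP, whose subject is the surgeons₂.
*the delegates₁* c-commands the anaphor but is outside its binding domain → cannot satisfy Principle A.
*the surgeons₂* c-commands the anaphor within its binding domain → licit binder.
*the students₃* c-commands the anaphor within its binding domain → licit binder.

{2, 3}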